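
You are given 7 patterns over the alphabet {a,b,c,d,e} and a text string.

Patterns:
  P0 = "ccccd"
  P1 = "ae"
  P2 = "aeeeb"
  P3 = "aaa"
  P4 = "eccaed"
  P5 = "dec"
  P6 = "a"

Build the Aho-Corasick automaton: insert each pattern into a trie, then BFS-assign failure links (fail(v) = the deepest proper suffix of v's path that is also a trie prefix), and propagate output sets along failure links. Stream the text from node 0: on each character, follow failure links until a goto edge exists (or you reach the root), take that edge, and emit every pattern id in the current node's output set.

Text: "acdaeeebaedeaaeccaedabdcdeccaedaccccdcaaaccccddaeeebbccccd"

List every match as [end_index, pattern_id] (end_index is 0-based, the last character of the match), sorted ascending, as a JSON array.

Construct AC machine:
Trie (insert patterns):
  0='ε' goto a→6 c→1 d→19 e→13
  1='c' goto c→2
  2='cc' goto c→3
  3='ccc' goto c→4
  4='cccc' goto d→5
  5='ccccd' goto ·  ←P0
  6='a' goto a→11 e→7  ←P6
  7='ae' goto e→8  ←P1
  8='aee' goto e→9
  9='aeee' goto b→10
  10='aeeeb' goto ·  ←P2
  11='aa' goto a→12
  12='aaa' goto ·  ←P3
  13='e' goto c→14
  14='ec' goto c→15
  15='ecc' goto a→16
  16='ecca' goto e→17
  17='eccae' goto d→18
  18='eccaed' goto ·  ←P4
  19='d' goto e→20
  20='de' goto c→21
  21='dec' goto ·  ←P5

BFS fail/out derivation:
  n1('c'): parent n0 fail=0; on 'c' 0 → fail=0;  out ∅∪∅=∅
  n6('a'): parent n0 fail=0; on 'a' 0 → fail=0;  out {6}∪∅={6}
  n13('e'): parent n0 fail=0; on 'e' 0 → fail=0;  out ∅∪∅=∅
  n19('d'): parent n0 fail=0; on 'd' 0 → fail=0;  out ∅∪∅=∅
  n2('cc'): parent n1 fail=0; on 'c' 0 → fail=1;  out ∅∪∅=∅
  n7('ae'): parent n6 fail=0; on 'e' 0 → fail=13;  out {1}∪∅={1}
  n11('aa'): parent n6 fail=0; on 'a' 0 → fail=6;  out ∅∪{6}={6}
  n14('ec'): parent n13 fail=0; on 'c' 0 → fail=1;  out ∅∪∅=∅
  n20('de'): parent n19 fail=0; on 'e' 0 → fail=13;  out ∅∪∅=∅
  n3('ccc'): parent n2 fail=1; on 'c' 1 → fail=2;  out ∅∪∅=∅
  n8('aee'): parent n7 fail=13; on 'e' 13→0 → fail=13;  out ∅∪∅=∅
  n12('aaa'): parent n11 fail=6; on 'a' 6 → fail=11;  out {3}∪{6}={3,6}
  n15('ecc'): parent n14 fail=1; on 'c' 1 → fail=2;  out ∅∪∅=∅
  n21('dec'): parent n20 fail=13; on 'c' 13 → fail=14;  out {5}∪∅={5}
  n4('cccc'): parent n3 fail=2; on 'c' 2 → fail=3;  out ∅∪∅=∅
  n9('aeee'): parent n8 fail=13; on 'e' 13→0 → fail=13;  out ∅∪∅=∅
  n16('ecca'): parent n15 fail=2; on 'a' 2→1→0 → fail=6;  out ∅∪{6}={6}
  n5('ccccd'): parent n4 fail=3; on 'd' 3→2→1→0 → fail=19;  out {0}∪∅={0}
  n10('aeeeb'): parent n9 fail=13; on 'b' 13→0 → fail=0;  out {2}∪∅={2}
  n17('eccae'): parent n16 fail=6; on 'e' 6 → fail=7;  out ∅∪{1}={1}
  n18('eccaed'): parent n17 fail=7; on 'd' 7→13→0 → fail=19;  out {4}∪∅={4}

Run:
i=0 'a': node 0→6  ** P6@[0:0]
i=1 'c': node 6→1 (via fail)
i=2 'd': node 1→19 (via fail)
i=3 'a': node 19→6 (via fail)  ** P6@[3:3]
i=4 'e': node 6→7  ** P1@[3:4]
i=5 'e': node 7→8
i=6 'e': node 8→9
i=7 'b': node 9→10  ** P2@[3:7]
i=8 'a': node 10→6 (via fail)  ** P6@[8:8]
i=9 'e': node 6→7  ** P1@[8:9]
i=10 'd': node 7→19 (via fail)
i=11 'e': node 19→20
i=12 'a': node 20→6 (via fail)  ** P6@[12:12]
i=13 'a': node 6→11  ** P6@[13:13]
i=14 'e': node 11→7 (via fail)  ** P1@[13:14]
i=15 'c': node 7→14 (via fail)
i=16 'c': node 14→15
i=17 'a': node 15→16  ** P6@[17:17]
i=18 'e': node 16→17  ** P1@[17:18]
i=19 'd': node 17→18  ** P4@[14:19]
i=20 'a': node 18→6 (via fail)  ** P6@[20:20]
i=21 'b': node 6→0 (via fail)
i=22 'd': node 0→19
i=23 'c': node 19→1 (via fail)
i=24 'd': node 1→19 (via fail)
i=25 'e': node 19→20
i=26 'c': node 20→21  ** P5@[24:26]
i=27 'c': node 21→15 (via fail)
i=28 'a': node 15→16  ** P6@[28:28]
i=29 'e': node 16→17  ** P1@[28:29]
i=30 'd': node 17→18  ** P4@[25:30]
i=31 'a': node 18→6 (via fail)  ** P6@[31:31]
i=32 'c': node 6→1 (via fail)
i=33 'c': node 1→2
i=34 'c': node 2→3
i=35 'c': node 3→4
i=36 'd': node 4→5  ** P0@[32:36]
i=37 'c': node 5→1 (via fail)
i=38 'a': node 1→6 (via fail)  ** P6@[38:38]
i=39 'a': node 6→11  ** P6@[39:39]
i=40 'a': node 11→12  ** P3@[38:40],P6@[40:40]
i=41 'c': node 12→1 (via fail)
i=42 'c': node 1→2
i=43 'c': node 2→3
i=44 'c': node 3→4
i=45 'd': node 4→5  ** P0@[41:45]
i=46 'd': node 5→19 (via fail)
i=47 'a': node 19→6 (via fail)  ** P6@[47:47]
i=48 'e': node 6→7  ** P1@[47:48]
i=49 'e': node 7→8
i=50 'e': node 8→9
i=51 'b': node 9→10  ** P2@[47:51]
i=52 'b': node 10→0 (via fail)
i=53 'c': node 0→1
i=54 'c': node 1→2
i=55 'c': node 2→3
i=56 'c': node 3→4
i=57 'd': node 4→5  ** P0@[53:57]

All matches (sorted): [[0,6],[3,6],[4,1],[7,2],[8,6],[9,1],[12,6],[13,6],[14,1],[17,6],[18,1],[19,4],[20,6],[26,5],[28,6],[29,1],[30,4],[31,6],[36,0],[38,6],[39,6],[40,3],[40,6],[45,0],[47,6],[48,1],[51,2],[57,0]]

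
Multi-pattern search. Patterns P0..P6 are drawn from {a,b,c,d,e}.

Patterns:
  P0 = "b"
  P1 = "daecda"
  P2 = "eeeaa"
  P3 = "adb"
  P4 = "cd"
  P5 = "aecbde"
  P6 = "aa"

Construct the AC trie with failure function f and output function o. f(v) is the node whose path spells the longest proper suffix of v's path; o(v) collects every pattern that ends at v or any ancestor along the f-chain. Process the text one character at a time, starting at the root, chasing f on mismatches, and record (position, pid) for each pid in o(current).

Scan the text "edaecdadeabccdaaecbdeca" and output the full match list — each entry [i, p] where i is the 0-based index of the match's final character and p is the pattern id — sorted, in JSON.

Build:
Trie (insert patterns):
  0='ε' goto a→13 b→1 c→16 d→2 e→8
  1='b' goto ·  [P0 ends]
  2='d' goto a→3
  3='da' goto e→4
  4='dae' goto c→5
  5='daec' goto d→6
  6='daecd' goto a→7
  7='daecda' goto ·  [P1 ends]
  8='e' goto e→9
  9='ee' goto e→10
  10='eee' goto a→11
  11='eeea' goto a→12
  12='eeeaa' goto ·  [P2 ends]
  13='a' goto a→23 d→14 e→18
  14='ad' goto b→15
  15='adb' goto ·  [P3 ends]
  16='c' goto d→17
  17='cd' goto ·  [P4 ends]
  18='ae' goto c→19
  19='aec' goto b→20
  20='aecb' goto d→21
  21='aecbd' goto e→22
  22='aecbde' goto ·  [P5 ends]
  23='aa' goto ·  [P6 ends]

Failure links (BFS by depth):
  fail(1) 'b': from fail(0)=0 chase 'b': 0 ⇒ 0;  out={0}∪out(0)={0}
  fail(2) 'd': from fail(0)=0 chase 'd': 0 ⇒ 0;  out=∅∪out(0)=∅
  fail(8) 'e': from fail(0)=0 chase 'e': 0 ⇒ 0;  out=∅∪out(0)=∅
  fail(13) 'a': from fail(0)=0 chase 'a': 0 ⇒ 0;  out=∅∪out(0)=∅
  fail(16) 'c': from fail(0)=0 chase 'c': 0 ⇒ 0;  out=∅∪out(0)=∅
  fail(3) 'da': from fail(2)=0 chase 'a': 0 ⇒ 13;  out=∅∪out(13)=∅
  fail(9) 'ee': from fail(8)=0 chase 'e': 0 ⇒ 8;  out=∅∪out(8)=∅
  fail(14) 'ad': from fail(13)=0 chase 'd': 0 ⇒ 2;  out=∅∪out(2)=∅
  fail(17) 'cd': from fail(16)=0 chase 'd': 0 ⇒ 2;  out={4}∪out(2)={4}
  fail(18) 'ae': from fail(13)=0 chase 'e': 0 ⇒ 8;  out=∅∪out(8)=∅
  fail(23) 'aa': from fail(13)=0 chase 'a': 0 ⇒ 13;  out={6}∪out(13)={6}
  fail(4) 'dae': from fail(3)=13 chase 'e': 13 ⇒ 18;  out=∅∪out(18)=∅
  fail(10) 'eee': from fail(9)=8 chase 'e': 8 ⇒ 9;  out=∅∪out(9)=∅
  fail(15) 'adb': from fail(14)=2 chase 'b': 2→0 ⇒ 1;  out={3}∪out(1)={0,3}
  fail(19) 'aec': from fail(18)=8 chase 'c': 8→0 ⇒ 16;  out=∅∪out(16)=∅
  fail(5) 'daec': from fail(4)=18 chase 'c': 18 ⇒ 19;  out=∅∪out(19)=∅
  fail(11) 'eeea': from fail(10)=9 chase 'a': 9→8→0 ⇒ 13;  out=∅∪out(13)=∅
  fail(20) 'aecb': from fail(19)=16 chase 'b': 16→0 ⇒ 1;  out=∅∪out(1)={0}
  fail(6) 'daecd': from fail(5)=19 chase 'd': 19→16 ⇒ 17;  out=∅∪out(17)={4}
  fail(12) 'eeeaa': from fail(11)=13 chase 'a': 13 ⇒ 23;  out={2}∪out(23)={2,6}
  fail(21) 'aecbd': from fail(20)=1 chase 'd': 1→0 ⇒ 2;  out=∅∪out(2)=∅
  fail(7) 'daecda': from fail(6)=17 chase 'a': 17→2 ⇒ 3;  out={1}∪out(3)={1}
  fail(22) 'aecbde': from fail(21)=2 chase 'e': 2→0 ⇒ 8;  out={5}∪out(8)={5}

Run:
[0] read 'e'  n0⇒n8
[1] read 'd'  n8⇒n2 ·f
[2] read 'a'  n2⇒n3
[3] read 'e'  n3⇒n4
[4] read 'c'  n4⇒n5
[5] read 'd'  n5⇒n6  emit P4@[4:5]
[6] read 'a'  n6⇒n7  emit P1@[1:6]
[7] read 'd'  n7⇒n14 ·f
[8] read 'e'  n14⇒n8 ·f
[9] read 'a'  n8⇒n13 ·f
[10] read 'b'  n13⇒n1 ·f  emit P0@[10:10]
[11] read 'c'  n1⇒n16 ·f
[12] read 'c'  n16⇒n16 ·f
[13] read 'd'  n16⇒n17  emit P4@[12:13]
[14] read 'a'  n17⇒n3 ·f
[15] read 'a'  n3⇒n23 ·f  emit P6@[14:15]
[16] read 'e'  n23⇒n18 ·f
[17] read 'c'  n18⇒n19
[18] read 'b'  n19⇒n20  emit P0@[18:18]
[19] read 'd'  n20⇒n21
[20] read 'e'  n21⇒n22  emit P5@[15:20]
[21] read 'c'  n22⇒n16 ·f
[22] read 'a'  n16⇒n13 ·f

All matches (sorted): [[5,4],[6,1],[10,0],[13,4],[15,6],[18,0],[20,5]]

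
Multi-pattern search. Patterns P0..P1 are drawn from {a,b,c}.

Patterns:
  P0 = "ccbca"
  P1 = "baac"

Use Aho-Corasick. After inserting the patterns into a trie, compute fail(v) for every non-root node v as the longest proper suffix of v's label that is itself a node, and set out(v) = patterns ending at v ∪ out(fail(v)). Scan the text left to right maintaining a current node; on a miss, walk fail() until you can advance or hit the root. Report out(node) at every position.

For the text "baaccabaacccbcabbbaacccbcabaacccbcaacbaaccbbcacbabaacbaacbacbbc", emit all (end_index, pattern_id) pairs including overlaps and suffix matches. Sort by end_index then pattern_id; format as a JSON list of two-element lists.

Build automaton:
Trie nodes:
  n0 'ε': b→6 c→1
  n1 'c': c→2
  n2 'cc': b→3
  n3 'ccb': c→4
  n4 'ccbc': a→5
  n5 'ccbca': ·  ←P0
  n6 'b': a→7
  n7 'ba': a→8
  n8 'baa': c→9
  n9 'baac': ·  ←P1

Failure links (BFS by depth):
  fail(1) 'c': from fail(0)=0 chase 'c': 0 ⇒ 0;  out=∅∪out(0)=∅
  fail(6) 'b': from fail(0)=0 chase 'b': 0 ⇒ 0;  out=∅∪out(0)=∅
  fail(2) 'cc': from fail(1)=0 chase 'c': 0 ⇒ 1;  out=∅∪out(1)=∅
  fail(7) 'ba': from fail(6)=0 chase 'a': 0 ⇒ 0;  out=∅∪out(0)=∅
  fail(3) 'ccb': from fail(2)=1 chase 'b': 1→0 ⇒ 6;  out=∅∪out(6)=∅
  fail(8) 'baa': from fail(7)=0 chase 'a': 0 ⇒ 0;  out=∅∪out(0)=∅
  fail(4) 'ccbc': from fail(3)=6 chase 'c': 6→0 ⇒ 1;  out=∅∪out(1)=∅
  fail(9) 'baac': from fail(8)=0 chase 'c': 0 ⇒ 1;  out={1}∪out(1)={1}
  fail(5) 'ccbca': from fail(4)=1 chase 'a': 1→0 ⇒ 0;  out={0}∪out(0)={0}

Run:
pos 0 'b': at 6
pos 1 'a': at 7
pos 2 'a': at 8
pos 3 'c': at 9  → match P1@[0:3]
pos 4 'c': at 2 (fail-walked)
pos 5 'a': at 0 (fail-walked)
pos 6 'b': at 6
pos 7 'a': at 7
pos 8 'a': at 8
pos 9 'c': at 9  → match P1@[6:9]
pos 10 'c': at 2 (fail-walked)
pos 11 'c': at 2 (fail-walked)
pos 12 'b': at 3
pos 13 'c': at 4
pos 14 'a': at 5  → match P0@[10:14]
pos 15 'b': at 6 (fail-walked)
pos 16 'b': at 6 (fail-walked)
pos 17 'b': at 6 (fail-walked)
pos 18 'a': at 7
pos 19 'a': at 8
pos 20 'c': at 9  → match P1@[17:20]
pos 21 'c': at 2 (fail-walked)
pos 22 'c': at 2 (fail-walked)
pos 23 'b': at 3
pos 24 'c': at 4
pos 25 'a': at 5  → match P0@[21:25]
pos 26 'b': at 6 (fail-walked)
pos 27 'a': at 7
pos 28 'a': at 8
pos 29 'c': at 9  → match P1@[26:29]
pos 30 'c': at 2 (fail-walked)
pos 31 'c': at 2 (fail-walked)
pos 32 'b': at 3
pos 33 'c': at 4
pos 34 'a': at 5  → match P0@[30:34]
pos 35 'a': at 0 (fail-walked)
pos 36 'c': at 1
pos 37 'b': at 6 (fail-walked)
pos 38 'a': at 7
pos 39 'a': at 8
pos 40 'c': at 9  → match P1@[37:40]
pos 41 'c': at 2 (fail-walked)
pos 42 'b': at 3
pos 43 'b': at 6 (fail-walked)
pos 44 'c': at 1 (fail-walked)
pos 45 'a': at 0 (fail-walked)
pos 46 'c': at 1
pos 47 'b': at 6 (fail-walked)
pos 48 'a': at 7
pos 49 'b': at 6 (fail-walked)
pos 50 'a': at 7
pos 51 'a': at 8
pos 52 'c': at 9  → match P1@[49:52]
pos 53 'b': at 6 (fail-walked)
pos 54 'a': at 7
pos 55 'a': at 8
pos 56 'c': at 9  → match P1@[53:56]
pos 57 'b': at 6 (fail-walked)
pos 58 'a': at 7
pos 59 'c': at 1 (fail-walked)
pos 60 'b': at 6 (fail-walked)
pos 61 'b': at 6 (fail-walked)
pos 62 'c': at 1 (fail-walked)

Result: [[3,1],[9,1],[14,0],[20,1],[25,0],[29,1],[34,0],[40,1],[52,1],[56,1]]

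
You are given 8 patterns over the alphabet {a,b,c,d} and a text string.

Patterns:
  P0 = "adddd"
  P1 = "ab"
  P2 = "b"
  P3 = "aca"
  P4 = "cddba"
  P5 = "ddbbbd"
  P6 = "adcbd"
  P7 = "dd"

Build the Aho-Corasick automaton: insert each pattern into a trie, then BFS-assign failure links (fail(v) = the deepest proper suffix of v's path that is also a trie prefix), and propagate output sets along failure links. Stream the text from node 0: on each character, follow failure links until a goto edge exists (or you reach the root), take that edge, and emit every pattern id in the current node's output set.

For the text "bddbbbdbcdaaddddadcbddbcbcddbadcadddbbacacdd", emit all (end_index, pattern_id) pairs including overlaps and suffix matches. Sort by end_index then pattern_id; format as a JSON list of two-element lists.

Build:
Trie nodes:
  0='ε' goto a→1 b→7 c→10 d→15
  1='a' goto b→6 c→8 d→2
  2='ad' goto c→21 d→3
  3='add' goto d→4
  4='addd' goto d→5
  5='adddd' goto ·  [P0 ends]
  6='ab' goto ·  [P1 ends]
  7='b' goto ·  [P2 ends]
  8='ac' goto a→9
  9='aca' goto ·  [P3 ends]
  10='c' goto d→11
  11='cd' goto d→12
  12='cdd' goto b→13
  13='cddb' goto a→14
  14='cddba' goto ·  [P4 ends]
  15='d' goto d→16
  16='dd' goto b→17  [P7 ends]
  17='ddb' goto b→18
  18='ddbb' goto b→19
  19='ddbbb' goto d→20
  20='ddbbbd' goto ·  [P5 ends]
  21='adc' goto b→22
  22='adcb' goto d→23
  23='adcbd' goto ·  [P6 ends]

BFS fail/out derivation:
  n1('a'): parent n0 fail=0; on 'a' 0 → fail=0;  out ∅∪∅=∅
  n7('b'): parent n0 fail=0; on 'b' 0 → fail=0;  out {2}∪∅={2}
  n10('c'): parent n0 fail=0; on 'c' 0 → fail=0;  out ∅∪∅=∅
  n15('d'): parent n0 fail=0; on 'd' 0 → fail=0;  out ∅∪∅=∅
  n2('ad'): parent n1 fail=0; on 'd' 0 → fail=15;  out ∅∪∅=∅
  n6('ab'): parent n1 fail=0; on 'b' 0 → fail=7;  out {1}∪{2}={1,2}
  n8('ac'): parent n1 fail=0; on 'c' 0 → fail=10;  out ∅∪∅=∅
  n11('cd'): parent n10 fail=0; on 'd' 0 → fail=15;  out ∅∪∅=∅
  n16('dd'): parent n15 fail=0; on 'd' 0 → fail=15;  out {7}∪∅={7}
  n3('add'): parent n2 fail=15; on 'd' 15 → fail=16;  out ∅∪{7}={7}
  n9('aca'): parent n8 fail=10; on 'a' 10→0 → fail=1;  out {3}∪∅={3}
  n12('cdd'): parent n11 fail=15; on 'd' 15 → fail=16;  out ∅∪{7}={7}
  n17('ddb'): parent n16 fail=15; on 'b' 15→0 → fail=7;  out ∅∪{2}={2}
  n21('adc'): parent n2 fail=15; on 'c' 15→0 → fail=10;  out ∅∪∅=∅
  n4('addd'): parent n3 fail=16; on 'd' 16→15 → fail=16;  out ∅∪{7}={7}
  n13('cddb'): parent n12 fail=16; on 'b' 16 → fail=17;  out ∅∪{2}={2}
  n18('ddbb'): parent n17 fail=7; on 'b' 7→0 → fail=7;  out ∅∪{2}={2}
  n22('adcb'): parent n21 fail=10; on 'b' 10→0 → fail=7;  out ∅∪{2}={2}
  n5('adddd'): parent n4 fail=16; on 'd' 16→15 → fail=16;  out {0}∪{7}={0,7}
  n14('cddba'): parent n13 fail=17; on 'a' 17→7→0 → fail=1;  out {4}∪∅={4}
  n19('ddbbb'): parent n18 fail=7; on 'b' 7→0 → fail=7;  out ∅∪{2}={2}
  n23('adcbd'): parent n22 fail=7; on 'd' 7→0 → fail=15;  out {6}∪∅={6}
  n20('ddbbbd'): parent n19 fail=7; on 'd' 7→0 → fail=15;  out {5}∪∅={5}

Scan:
pos 0 'b': at 7  ** P2@[0:0]
pos 1 'd': at 15 (fail-walked)
pos 2 'd': at 16  ** P7@[1:2]
pos 3 'b': at 17  ** P2@[3:3]
pos 4 'b': at 18  ** P2@[4:4]
pos 5 'b': at 19  ** P2@[5:5]
pos 6 'd': at 20  ** P5@[1:6]
pos 7 'b': at 7 (fail-walked)  ** P2@[7:7]
pos 8 'c': at 10 (fail-walked)
pos 9 'd': at 11
pos 10 'a': at 1 (fail-walked)
pos 11 'a': at 1 (fail-walked)
pos 12 'd': at 2
pos 13 'd': at 3  ** P7@[12:13]
pos 14 'd': at 4  ** P7@[13:14]
pos 15 'd': at 5  ** P0@[11:15],P7@[14:15]
pos 16 'a': at 1 (fail-walked)
pos 17 'd': at 2
pos 18 'c': at 21
pos 19 'b': at 22  ** P2@[19:19]
pos 20 'd': at 23  ** P6@[16:20]
pos 21 'd': at 16 (fail-walked)  ** P7@[20:21]
pos 22 'b': at 17  ** P2@[22:22]
pos 23 'c': at 10 (fail-walked)
pos 24 'b': at 7 (fail-walked)  ** P2@[24:24]
pos 25 'c': at 10 (fail-walked)
pos 26 'd': at 11
pos 27 'd': at 12  ** P7@[26:27]
pos 28 'b': at 13  ** P2@[28:28]
pos 29 'a': at 14  ** P4@[25:29]
pos 30 'd': at 2 (fail-walked)
pos 31 'c': at 21
pos 32 'a': at 1 (fail-walked)
pos 33 'd': at 2
pos 34 'd': at 3  ** P7@[33:34]
pos 35 'd': at 4  ** P7@[34:35]
pos 36 'b': at 17 (fail-walked)  ** P2@[36:36]
pos 37 'b': at 18  ** P2@[37:37]
pos 38 'a': at 1 (fail-walked)
pos 39 'c': at 8
pos 40 'a': at 9  ** P3@[38:40]
pos 41 'c': at 8 (fail-walked)
pos 42 'd': at 11 (fail-walked)
pos 43 'd': at 12  ** P7@[42:43]

Matches: [[0,2],[2,7],[3,2],[4,2],[5,2],[6,5],[7,2],[13,7],[14,7],[15,0],[15,7],[19,2],[20,6],[21,7],[22,2],[24,2],[27,7],[28,2],[29,4],[34,7],[35,7],[36,2],[37,2],[40,3],[43,7]]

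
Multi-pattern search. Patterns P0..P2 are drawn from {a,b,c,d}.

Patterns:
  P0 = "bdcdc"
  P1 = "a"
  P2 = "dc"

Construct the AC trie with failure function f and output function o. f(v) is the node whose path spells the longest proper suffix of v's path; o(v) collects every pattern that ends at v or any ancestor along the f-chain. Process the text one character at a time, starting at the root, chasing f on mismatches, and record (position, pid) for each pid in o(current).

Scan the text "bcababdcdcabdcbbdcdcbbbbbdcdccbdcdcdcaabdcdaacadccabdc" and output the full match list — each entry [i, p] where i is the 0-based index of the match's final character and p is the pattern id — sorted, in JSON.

Build:
Trie nodes:
  0='ε' goto a→6 b→1 d→7
  1='b' goto d→2
  2='bd' goto c→3
  3='bdc' goto d→4
  4='bdcd' goto c→5
  5='bdcdc' goto ·  [P0 ends]
  6='a' goto ·  [P1 ends]
  7='d' goto c→8
  8='dc' goto ·  [P2 ends]

Failure links (BFS by depth):
  fail(1) 'b': from fail(0)=0 chase 'b': 0 ⇒ 0;  out=∅∪out(0)=∅
  fail(6) 'a': from fail(0)=0 chase 'a': 0 ⇒ 0;  out={1}∪out(0)={1}
  fail(7) 'd': from fail(0)=0 chase 'd': 0 ⇒ 0;  out=∅∪out(0)=∅
  fail(2) 'bd': from fail(1)=0 chase 'd': 0 ⇒ 7;  out=∅∪out(7)=∅
  fail(8) 'dc': from fail(7)=0 chase 'c': 0 ⇒ 0;  out={2}∪out(0)={2}
  fail(3) 'bdc': from fail(2)=7 chase 'c': 7 ⇒ 8;  out=∅∪out(8)={2}
  fail(4) 'bdcd': from fail(3)=8 chase 'd': 8→0 ⇒ 7;  out=∅∪out(7)=∅
  fail(5) 'bdcdc': from fail(4)=7 chase 'c': 7 ⇒ 8;  out={0}∪out(8)={0,2}

Run:
pos 0 'b': at 1
pos 1 'c': at 0 (via fail)
pos 2 'a': at 6  → match P1@[2:2]
pos 3 'b': at 1 (via fail)
pos 4 'a': at 6 (via fail)  → match P1@[4:4]
pos 5 'b': at 1 (via fail)
pos 6 'd': at 2
pos 7 'c': at 3  → match P2@[6:7]
pos 8 'd': at 4
pos 9 'c': at 5  → match P0@[5:9],P2@[8:9]
pos 10 'a': at 6 (via fail)  → match P1@[10:10]
pos 11 'b': at 1 (via fail)
pos 12 'd': at 2
pos 13 'c': at 3  → match P2@[12:13]
pos 14 'b': at 1 (via fail)
pos 15 'b': at 1 (via fail)
pos 16 'd': at 2
pos 17 'c': at 3  → match P2@[16:17]
pos 18 'd': at 4
pos 19 'c': at 5  → match P0@[15:19],P2@[18:19]
pos 20 'b': at 1 (via fail)
pos 21 'b': at 1 (via fail)
pos 22 'b': at 1 (via fail)
pos 23 'b': at 1 (via fail)
pos 24 'b': at 1 (via fail)
pos 25 'd': at 2
pos 26 'c': at 3  → match P2@[25:26]
pos 27 'd': at 4
pos 28 'c': at 5  → match P0@[24:28],P2@[27:28]
pos 29 'c': at 0 (via fail)
pos 30 'b': at 1
pos 31 'd': at 2
pos 32 'c': at 3  → match P2@[31:32]
pos 33 'd': at 4
pos 34 'c': at 5  → match P0@[30:34],P2@[33:34]
pos 35 'd': at 7 (via fail)
pos 36 'c': at 8  → match P2@[35:36]
pos 37 'a': at 6 (via fail)  → match P1@[37:37]
pos 38 'a': at 6 (via fail)  → match P1@[38:38]
pos 39 'b': at 1 (via fail)
pos 40 'd': at 2
pos 41 'c': at 3  → match P2@[40:41]
pos 42 'd': at 4
pos 43 'a': at 6 (via fail)  → match P1@[43:43]
pos 44 'a': at 6 (via fail)  → match P1@[44:44]
pos 45 'c': at 0 (via fail)
pos 46 'a': at 6  → match P1@[46:46]
pos 47 'd': at 7 (via fail)
pos 48 'c': at 8  → match P2@[47:48]
pos 49 'c': at 0 (via fail)
pos 50 'a': at 6  → match P1@[50:50]
pos 51 'b': at 1 (via fail)
pos 52 'd': at 2
pos 53 'c': at 3  → match P2@[52:53]

All matches (sorted): [[2,1],[4,1],[7,2],[9,0],[9,2],[10,1],[13,2],[17,2],[19,0],[19,2],[26,2],[28,0],[28,2],[32,2],[34,0],[34,2],[36,2],[37,1],[38,1],[41,2],[43,1],[44,1],[46,1],[48,2],[50,1],[53,2]]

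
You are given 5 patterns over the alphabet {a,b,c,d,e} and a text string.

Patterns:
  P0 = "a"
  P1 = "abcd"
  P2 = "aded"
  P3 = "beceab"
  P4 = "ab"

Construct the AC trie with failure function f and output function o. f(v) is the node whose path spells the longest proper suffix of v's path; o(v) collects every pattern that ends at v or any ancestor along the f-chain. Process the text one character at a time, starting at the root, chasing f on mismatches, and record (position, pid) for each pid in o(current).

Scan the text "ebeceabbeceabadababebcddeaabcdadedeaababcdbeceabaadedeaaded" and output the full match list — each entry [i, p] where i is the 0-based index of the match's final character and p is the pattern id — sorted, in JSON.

Build:
Trie (insert patterns):
  0='ε' goto a→1 b→8
  1='a' goto b→2 d→5  ←P0
  2='ab' goto c→3  ←P4
  3='abc' goto d→4
  4='abcd' goto ·  ←P1
  5='ad' goto e→6
  6='ade' goto d→7
  7='aded' goto ·  ←P2
  8='b' goto e→9
  9='be' goto c→10
  10='bec' goto e→11
  11='bece' goto a→12
  12='becea' goto b→13
  13='beceab' goto ·  ←P3

Failure links (BFS by depth):
  fail(1) 'a': from fail(0)=0 chase 'a': 0 ⇒ 0;  out={0}∪out(0)={0}
  fail(8) 'b': from fail(0)=0 chase 'b': 0 ⇒ 0;  out=∅∪out(0)=∅
  fail(2) 'ab': from fail(1)=0 chase 'b': 0 ⇒ 8;  out={4}∪out(8)={4}
  fail(5) 'ad': from fail(1)=0 chase 'd': 0 ⇒ 0;  out=∅∪out(0)=∅
  fail(9) 'be': from fail(8)=0 chase 'e': 0 ⇒ 0;  out=∅∪out(0)=∅
  fail(3) 'abc': from fail(2)=8 chase 'c': 8→0 ⇒ 0;  out=∅∪out(0)=∅
  fail(6) 'ade': from fail(5)=0 chase 'e': 0 ⇒ 0;  out=∅∪out(0)=∅
  fail(10) 'bec': from fail(9)=0 chase 'c': 0 ⇒ 0;  out=∅∪out(0)=∅
  fail(4) 'abcd': from fail(3)=0 chase 'd': 0 ⇒ 0;  out={1}∪out(0)={1}
  fail(7) 'aded': from fail(6)=0 chase 'd': 0 ⇒ 0;  out={2}∪out(0)={2}
  fail(11) 'bece': from fail(10)=0 chase 'e': 0 ⇒ 0;  out=∅∪out(0)=∅
  fail(12) 'becea': from fail(11)=0 chase 'a': 0 ⇒ 1;  out=∅∪out(1)={0}
  fail(13) 'beceab': from fail(12)=1 chase 'b': 1 ⇒ 2;  out={3}∪out(2)={3,4}

Scan:
i=0 'e': node 0→0
i=1 'b': node 0→8
i=2 'e': node 8→9
i=3 'c': node 9→10
i=4 'e': node 10→11
i=5 'a': node 11→12  emit P0@[5:5]
i=6 'b': node 12→13  emit P3@[1:6],P4@[5:6]
i=7 'b': node 13→8 (fail-walked)
i=8 'e': node 8→9
i=9 'c': node 9→10
i=10 'e': node 10→11
i=11 'a': node 11→12  emit P0@[11:11]
i=12 'b': node 12→13  emit P3@[7:12],P4@[11:12]
i=13 'a': node 13→1 (fail-walked)  emit P0@[13:13]
i=14 'd': node 1→5
i=15 'a': node 5→1 (fail-walked)  emit P0@[15:15]
i=16 'b': node 1→2  emit P4@[15:16]
i=17 'a': node 2→1 (fail-walked)  emit P0@[17:17]
i=18 'b': node 1→2  emit P4@[17:18]
i=19 'e': node 2→9 (fail-walked)
i=20 'b': node 9→8 (fail-walked)
i=21 'c': node 8→0 (fail-walked)
i=22 'd': node 0→0
i=23 'd': node 0→0
i=24 'e': node 0→0
i=25 'a': node 0→1  emit P0@[25:25]
i=26 'a': node 1→1 (fail-walked)  emit P0@[26:26]
i=27 'b': node 1→2  emit P4@[26:27]
i=28 'c': node 2→3
i=29 'd': node 3→4  emit P1@[26:29]
i=30 'a': node 4→1 (fail-walked)  emit P0@[30:30]
i=31 'd': node 1→5
i=32 'e': node 5→6
i=33 'd': node 6→7  emit P2@[30:33]
i=34 'e': node 7→0 (fail-walked)
i=35 'a': node 0→1  emit P0@[35:35]
i=36 'a': node 1→1 (fail-walked)  emit P0@[36:36]
i=37 'b': node 1→2  emit P4@[36:37]
i=38 'a': node 2→1 (fail-walked)  emit P0@[38:38]
i=39 'b': node 1→2  emit P4@[38:39]
i=40 'c': node 2→3
i=41 'd': node 3→4  emit P1@[38:41]
i=42 'b': node 4→8 (fail-walked)
i=43 'e': node 8→9
i=44 'c': node 9→10
i=45 'e': node 10→11
i=46 'a': node 11→12  emit P0@[46:46]
i=47 'b': node 12→13  emit P3@[42:47],P4@[46:47]
i=48 'a': node 13→1 (fail-walked)  emit P0@[48:48]
i=49 'a': node 1→1 (fail-walked)  emit P0@[49:49]
i=50 'd': node 1→5
i=51 'e': node 5→6
i=52 'd': node 6→7  emit P2@[49:52]
i=53 'e': node 7→0 (fail-walked)
i=54 'a': node 0→1  emit P0@[54:54]
i=55 'a': node 1→1 (fail-walked)  emit P0@[55:55]
i=56 'd': node 1→5
i=57 'e': node 5→6
i=58 'd': node 6→7  emit P2@[55:58]

All matches (sorted): [[5,0],[6,3],[6,4],[11,0],[12,3],[12,4],[13,0],[15,0],[16,4],[17,0],[18,4],[25,0],[26,0],[27,4],[29,1],[30,0],[33,2],[35,0],[36,0],[37,4],[38,0],[39,4],[41,1],[46,0],[47,3],[47,4],[48,0],[49,0],[52,2],[54,0],[55,0],[58,2]]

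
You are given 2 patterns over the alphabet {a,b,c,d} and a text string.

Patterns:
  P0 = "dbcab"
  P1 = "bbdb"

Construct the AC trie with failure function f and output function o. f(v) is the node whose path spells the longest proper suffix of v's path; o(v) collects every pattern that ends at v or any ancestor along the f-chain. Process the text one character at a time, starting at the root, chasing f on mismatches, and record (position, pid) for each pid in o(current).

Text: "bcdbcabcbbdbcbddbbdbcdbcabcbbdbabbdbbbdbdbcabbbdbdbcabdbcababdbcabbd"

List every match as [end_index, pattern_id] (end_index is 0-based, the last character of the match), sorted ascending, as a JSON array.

Build automaton:
Trie nodes:
  0='ε' goto b→6 d→1
  1='d' goto b→2
  2='db' goto c→3
  3='dbc' goto a→4
  4='dbca' goto b→5
  5='dbcab' goto ·  [P0 ends]
  6='b' goto b→7
  7='bb' goto d→8
  8='bbd' goto b→9
  9='bbdb' goto ·  [P1 ends]

BFS fail/out derivation:
  fail(1) 'd': from fail(0)=0 chase 'd': 0 ⇒ 0;  out=∅∪out(0)=∅
  fail(6) 'b': from fail(0)=0 chase 'b': 0 ⇒ 0;  out=∅∪out(0)=∅
  fail(2) 'db': from fail(1)=0 chase 'b': 0 ⇒ 6;  out=∅∪out(6)=∅
  fail(7) 'bb': from fail(6)=0 chase 'b': 0 ⇒ 6;  out=∅∪out(6)=∅
  fail(3) 'dbc': from fail(2)=6 chase 'c': 6→0 ⇒ 0;  out=∅∪out(0)=∅
  fail(8) 'bbd': from fail(7)=6 chase 'd': 6→0 ⇒ 1;  out=∅∪out(1)=∅
  fail(4) 'dbca': from fail(3)=0 chase 'a': 0 ⇒ 0;  out=∅∪out(0)=∅
  fail(9) 'bbdb': from fail(8)=1 chase 'b': 1 ⇒ 2;  out={1}∪out(2)={1}
  fail(5) 'dbcab': from fail(4)=0 chase 'b': 0 ⇒ 6;  out={0}∪out(6)={0}

Text stream:
[0] read 'b'  n0⇒n6
[1] read 'c'  n6⇒n0 (fail-walked)
[2] read 'd'  n0⇒n1
[3] read 'b'  n1⇒n2
[4] read 'c'  n2⇒n3
[5] read 'a'  n3⇒n4
[6] read 'b'  n4⇒n5  ** P0@[2:6]
[7] read 'c'  n5⇒n0 (fail-walked)
[8] read 'b'  n0⇒n6
[9] read 'b'  n6⇒n7
[10] read 'd'  n7⇒n8
[11] read 'b'  n8⇒n9  ** P1@[8:11]
[12] read 'c'  n9⇒n3 (fail-walked)
[13] read 'b'  n3⇒n6 (fail-walked)
[14] read 'd'  n6⇒n1 (fail-walked)
[15] read 'd'  n1⇒n1 (fail-walked)
[16] read 'b'  n1⇒n2
[17] read 'b'  n2⇒n7 (fail-walked)
[18] read 'd'  n7⇒n8
[19] read 'b'  n8⇒n9  ** P1@[16:19]
[20] read 'c'  n9⇒n3 (fail-walked)
[21] read 'd'  n3⇒n1 (fail-walked)
[22] read 'b'  n1⇒n2
[23] read 'c'  n2⇒n3
[24] read 'a'  n3⇒n4
[25] read 'b'  n4⇒n5  ** P0@[21:25]
[26] read 'c'  n5⇒n0 (fail-walked)
[27] read 'b'  n0⇒n6
[28] read 'b'  n6⇒n7
[29] read 'd'  n7⇒n8
[30] read 'b'  n8⇒n9  ** P1@[27:30]
[31] read 'a'  n9⇒n0 (fail-walked)
[32] read 'b'  n0⇒n6
[33] read 'b'  n6⇒n7
[34] read 'd'  n7⇒n8
[35] read 'b'  n8⇒n9  ** P1@[32:35]
[36] read 'b'  n9⇒n7 (fail-walked)
[37] read 'b'  n7⇒n7 (fail-walked)
[38] read 'd'  n7⇒n8
[39] read 'b'  n8⇒n9  ** P1@[36:39]
[40] read 'd'  n9⇒n1 (fail-walked)
[41] read 'b'  n1⇒n2
[42] read 'c'  n2⇒n3
[43] read 'a'  n3⇒n4
[44] read 'b'  n4⇒n5  ** P0@[40:44]
[45] read 'b'  n5⇒n7 (fail-walked)
[46] read 'b'  n7⇒n7 (fail-walked)
[47] read 'd'  n7⇒n8
[48] read 'b'  n8⇒n9  ** P1@[45:48]
[49] read 'd'  n9⇒n1 (fail-walked)
[50] read 'b'  n1⇒n2
[51] read 'c'  n2⇒n3
[52] read 'a'  n3⇒n4
[53] read 'b'  n4⇒n5  ** P0@[49:53]
[54] read 'd'  n5⇒n1 (fail-walked)
[55] read 'b'  n1⇒n2
[56] read 'c'  n2⇒n3
[57] read 'a'  n3⇒n4
[58] read 'b'  n4⇒n5  ** P0@[54:58]
[59] read 'a'  n5⇒n0 (fail-walked)
[60] read 'b'  n0⇒n6
[61] read 'd'  n6⇒n1 (fail-walked)
[62] read 'b'  n1⇒n2
[63] read 'c'  n2⇒n3
[64] read 'a'  n3⇒n4
[65] read 'b'  n4⇒n5  ** P0@[61:65]
[66] read 'b'  n5⇒n7 (fail-walked)
[67] read 'd'  n7⇒n8

Result: [[6,0],[11,1],[19,1],[25,0],[30,1],[35,1],[39,1],[44,0],[48,1],[53,0],[58,0],[65,0]]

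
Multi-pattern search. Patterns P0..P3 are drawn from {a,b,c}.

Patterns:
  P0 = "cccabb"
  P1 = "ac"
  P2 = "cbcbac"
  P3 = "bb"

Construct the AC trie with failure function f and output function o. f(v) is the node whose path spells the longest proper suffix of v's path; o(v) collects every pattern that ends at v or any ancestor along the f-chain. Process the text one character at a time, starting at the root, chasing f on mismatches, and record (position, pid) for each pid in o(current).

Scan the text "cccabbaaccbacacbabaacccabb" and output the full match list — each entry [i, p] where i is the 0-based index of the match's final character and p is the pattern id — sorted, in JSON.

Build automaton:
Trie nodes:
  n0 'ε': a→7 b→14 c→1
  n1 'c': b→9 c→2
  n2 'cc': c→3
  n3 'ccc': a→4
  n4 'ccca': b→5
  n5 'cccab': b→6
  n6 'cccabb': ·  ←P0
  n7 'a': c→8
  n8 'ac': ·  ←P1
  n9 'cb': c→10
  n10 'cbc': b→11
  n11 'cbcb': a→12
  n12 'cbcba': c→13
  n13 'cbcbac': ·  ←P2
  n14 'b': b→15
  n15 'bb': ·  ←P3

BFS fail/out derivation:
  n1('c'): parent n0 fail=0; on 'c' 0 → fail=0;  out ∅∪∅=∅
  n7('a'): parent n0 fail=0; on 'a' 0 → fail=0;  out ∅∪∅=∅
  n14('b'): parent n0 fail=0; on 'b' 0 → fail=0;  out ∅∪∅=∅
  n2('cc'): parent n1 fail=0; on 'c' 0 → fail=1;  out ∅∪∅=∅
  n8('ac'): parent n7 fail=0; on 'c' 0 → fail=1;  out {1}∪∅={1}
  n9('cb'): parent n1 fail=0; on 'b' 0 → fail=14;  out ∅∪∅=∅
  n15('bb'): parent n14 fail=0; on 'b' 0 → fail=14;  out {3}∪∅={3}
  n3('ccc'): parent n2 fail=1; on 'c' 1 → fail=2;  out ∅∪∅=∅
  n10('cbc'): parent n9 fail=14; on 'c' 14→0 → fail=1;  out ∅∪∅=∅
  n4('ccca'): parent n3 fail=2; on 'a' 2→1→0 → fail=7;  out ∅∪∅=∅
  n11('cbcb'): parent n10 fail=1; on 'b' 1 → fail=9;  out ∅∪∅=∅
  n5('cccab'): parent n4 fail=7; on 'b' 7→0 → fail=14;  out ∅∪∅=∅
  n12('cbcba'): parent n11 fail=9; on 'a' 9→14→0 → fail=7;  out ∅∪∅=∅
  n6('cccabb'): parent n5 fail=14; on 'b' 14 → fail=15;  out {0}∪{3}={0,3}
  n13('cbcbac'): parent n12 fail=7; on 'c' 7 → fail=8;  out {2}∪{1}={1,2}

Run:
pos 0 'c': at 1
pos 1 'c': at 2
pos 2 'c': at 3
pos 3 'a': at 4
pos 4 'b': at 5
pos 5 'b': at 6  ** P0@[0:5],P3@[4:5]
pos 6 'a': at 7 ·f
pos 7 'a': at 7 ·f
pos 8 'c': at 8  ** P1@[7:8]
pos 9 'c': at 2 ·f
pos 10 'b': at 9 ·f
pos 11 'a': at 7 ·f
pos 12 'c': at 8  ** P1@[11:12]
pos 13 'a': at 7 ·f
pos 14 'c': at 8  ** P1@[13:14]
pos 15 'b': at 9 ·f
pos 16 'a': at 7 ·f
pos 17 'b': at 14 ·f
pos 18 'a': at 7 ·f
pos 19 'a': at 7 ·f
pos 20 'c': at 8  ** P1@[19:20]
pos 21 'c': at 2 ·f
pos 22 'c': at 3
pos 23 'a': at 4
pos 24 'b': at 5
pos 25 'b': at 6  ** P0@[20:25],P3@[24:25]

All matches (sorted): [[5,0],[5,3],[8,1],[12,1],[14,1],[20,1],[25,0],[25,3]]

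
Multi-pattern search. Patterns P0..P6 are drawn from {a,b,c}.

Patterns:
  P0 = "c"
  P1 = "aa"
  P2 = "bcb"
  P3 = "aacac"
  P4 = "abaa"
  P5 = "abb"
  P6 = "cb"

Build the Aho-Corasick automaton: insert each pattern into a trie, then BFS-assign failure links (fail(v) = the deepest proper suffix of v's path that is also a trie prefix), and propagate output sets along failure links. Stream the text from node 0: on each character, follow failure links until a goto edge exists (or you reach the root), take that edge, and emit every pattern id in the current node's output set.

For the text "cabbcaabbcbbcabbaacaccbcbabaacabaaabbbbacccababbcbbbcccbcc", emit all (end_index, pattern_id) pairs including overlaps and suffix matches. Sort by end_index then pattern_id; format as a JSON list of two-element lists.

Build:
Trie (insert patterns):
  0='ε' goto a→2 b→4 c→1
  1='c' goto b→14  ←P0
  2='a' goto a→3 b→10
  3='aa' goto c→7  ←P1
  4='b' goto c→5
  5='bc' goto b→6
  6='bcb' goto ·  ←P2
  7='aac' goto a→8
  8='aaca' goto c→9
  9='aacac' goto ·  ←P3
  10='ab' goto a→11 b→13
  11='aba' goto a→12
  12='abaa' goto ·  ←P4
  13='abb' goto ·  ←P5
  14='cb' goto ·  ←P6

BFS fail/out derivation:
  n1('c'): parent n0 fail=0; on 'c' 0 → fail=0;  out {0}∪∅={0}
  n2('a'): parent n0 fail=0; on 'a' 0 → fail=0;  out ∅∪∅=∅
  n4('b'): parent n0 fail=0; on 'b' 0 → fail=0;  out ∅∪∅=∅
  n3('aa'): parent n2 fail=0; on 'a' 0 → fail=2;  out {1}∪∅={1}
  n5('bc'): parent n4 fail=0; on 'c' 0 → fail=1;  out ∅∪{0}={0}
  n10('ab'): parent n2 fail=0; on 'b' 0 → fail=4;  out ∅∪∅=∅
  n14('cb'): parent n1 fail=0; on 'b' 0 → fail=4;  out {6}∪∅={6}
  n6('bcb'): parent n5 fail=1; on 'b' 1 → fail=14;  out {2}∪{6}={2,6}
  n7('aac'): parent n3 fail=2; on 'c' 2→0 → fail=1;  out ∅∪{0}={0}
  n11('aba'): parent n10 fail=4; on 'a' 4→0 → fail=2;  out ∅∪∅=∅
  n13('abb'): parent n10 fail=4; on 'b' 4→0 → fail=4;  out {5}∪∅={5}
  n8('aaca'): parent n7 fail=1; on 'a' 1→0 → fail=2;  out ∅∪∅=∅
  n12('abaa'): parent n11 fail=2; on 'a' 2 → fail=3;  out {4}∪{1}={1,4}
  n9('aacac'): parent n8 fail=2; on 'c' 2→0 → fail=1;  out {3}∪{0}={0,3}

Scan:
i=0 'c': node 0→1  → match P0@[0:0]
i=1 'a': node 1→2 (via fail)
i=2 'b': node 2→10
i=3 'b': node 10→13  → match P5@[1:3]
i=4 'c': node 13→5 (via fail)  → match P0@[4:4]
i=5 'a': node 5→2 (via fail)
i=6 'a': node 2→3  → match P1@[5:6]
i=7 'b': node 3→10 (via fail)
i=8 'b': node 10→13  → match P5@[6:8]
i=9 'c': node 13→5 (via fail)  → match P0@[9:9]
i=10 'b': node 5→6  → match P2@[8:10],P6@[9:10]
i=11 'b': node 6→4 (via fail)
i=12 'c': node 4→5  → match P0@[12:12]
i=13 'a': node 5→2 (via fail)
i=14 'b': node 2→10
i=15 'b': node 10→13  → match P5@[13:15]
i=16 'a': node 13→2 (via fail)
i=17 'a': node 2→3  → match P1@[16:17]
i=18 'c': node 3→7  → match P0@[18:18]
i=19 'a': node 7→8
i=20 'c': node 8→9  → match P0@[20:20],P3@[16:20]
i=21 'c': node 9→1 (via fail)  → match P0@[21:21]
i=22 'b': node 1→14  → match P6@[21:22]
i=23 'c': node 14→5 (via fail)  → match P0@[23:23]
i=24 'b': node 5→6  → match P2@[22:24],P6@[23:24]
i=25 'a': node 6→2 (via fail)
i=26 'b': node 2→10
i=27 'a': node 10→11
i=28 'a': node 11→12  → match P1@[27:28],P4@[25:28]
i=29 'c': node 12→7 (via fail)  → match P0@[29:29]
i=30 'a': node 7→8
i=31 'b': node 8→10 (via fail)
i=32 'a': node 10→11
i=33 'a': node 11→12  → match P1@[32:33],P4@[30:33]
i=34 'a': node 12→3 (via fail)  → match P1@[33:34]
i=35 'b': node 3→10 (via fail)
i=36 'b': node 10→13  → match P5@[34:36]
i=37 'b': node 13→4 (via fail)
i=38 'b': node 4→4 (via fail)
i=39 'a': node 4→2 (via fail)
i=40 'c': node 2→1 (via fail)  → match P0@[40:40]
i=41 'c': node 1→1 (via fail)  → match P0@[41:41]
i=42 'c': node 1→1 (via fail)  → match P0@[42:42]
i=43 'a': node 1→2 (via fail)
i=44 'b': node 2→10
i=45 'a': node 10→11
i=46 'b': node 11→10 (via fail)
i=47 'b': node 10→13  → match P5@[45:47]
i=48 'c': node 13→5 (via fail)  → match P0@[48:48]
i=49 'b': node 5→6  → match P2@[47:49],P6@[48:49]
i=50 'b': node 6→4 (via fail)
i=51 'b': node 4→4 (via fail)
i=52 'c': node 4→5  → match P0@[52:52]
i=53 'c': node 5→1 (via fail)  → match P0@[53:53]
i=54 'c': node 1→1 (via fail)  → match P0@[54:54]
i=55 'b': node 1→14  → match P6@[54:55]
i=56 'c': node 14→5 (via fail)  → match P0@[56:56]
i=57 'c': node 5→1 (via fail)  → match P0@[57:57]

Result: [[0,0],[3,5],[4,0],[6,1],[8,5],[9,0],[10,2],[10,6],[12,0],[15,5],[17,1],[18,0],[20,0],[20,3],[21,0],[22,6],[23,0],[24,2],[24,6],[28,1],[28,4],[29,0],[33,1],[33,4],[34,1],[36,5],[40,0],[41,0],[42,0],[47,5],[48,0],[49,2],[49,6],[52,0],[53,0],[54,0],[55,6],[56,0],[57,0]]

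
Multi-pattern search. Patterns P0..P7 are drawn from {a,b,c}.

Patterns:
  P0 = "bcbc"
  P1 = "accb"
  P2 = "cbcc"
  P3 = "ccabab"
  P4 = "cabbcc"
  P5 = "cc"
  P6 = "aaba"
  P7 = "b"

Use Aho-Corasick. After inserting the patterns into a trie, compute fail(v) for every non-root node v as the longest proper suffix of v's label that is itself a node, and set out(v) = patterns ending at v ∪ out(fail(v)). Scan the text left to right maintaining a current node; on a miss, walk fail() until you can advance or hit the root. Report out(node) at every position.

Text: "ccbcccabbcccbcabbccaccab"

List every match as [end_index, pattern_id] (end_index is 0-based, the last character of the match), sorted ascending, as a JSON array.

Construct AC machine:
Trie (insert patterns):
  n0 'ε': a→5 b→1 c→9
  n1 'b': c→2  ←P7
  n2 'bc': b→3
  n3 'bcb': c→4
  n4 'bcbc': ·  ←P0
  n5 'a': a→23 c→6
  n6 'ac': c→7
  n7 'acc': b→8
  n8 'accb': ·  ←P1
  n9 'c': a→18 b→10 c→13
  n10 'cb': c→11
  n11 'cbc': c→12
  n12 'cbcc': ·  ←P2
  n13 'cc': a→14  ←P5
  n14 'cca': b→15
  n15 'ccab': a→16
  n16 'ccaba': b→17
  n17 'ccabab': ·  ←P3
  n18 'ca': b→19
  n19 'cab': b→20
  n20 'cabb': c→21
  n21 'cabbc': c→22
  n22 'cabbcc': ·  ←P4
  n23 'aa': b→24
  n24 'aab': a→25
  n25 'aaba': ·  ←P6

BFS fail/out derivation:
  n1('b'): parent n0 fail=0; on 'b' 0 → fail=0;  out {7}∪∅={7}
  n5('a'): parent n0 fail=0; on 'a' 0 → fail=0;  out ∅∪∅=∅
  n9('c'): parent n0 fail=0; on 'c' 0 → fail=0;  out ∅∪∅=∅
  n2('bc'): parent n1 fail=0; on 'c' 0 → fail=9;  out ∅∪∅=∅
  n6('ac'): parent n5 fail=0; on 'c' 0 → fail=9;  out ∅∪∅=∅
  n10('cb'): parent n9 fail=0; on 'b' 0 → fail=1;  out ∅∪{7}={7}
  n13('cc'): parent n9 fail=0; on 'c' 0 → fail=9;  out {5}∪∅={5}
  n18('ca'): parent n9 fail=0; on 'a' 0 → fail=5;  out ∅∪∅=∅
  n23('aa'): parent n5 fail=0; on 'a' 0 → fail=5;  out ∅∪∅=∅
  n3('bcb'): parent n2 fail=9; on 'b' 9 → fail=10;  out ∅∪{7}={7}
  n7('acc'): parent n6 fail=9; on 'c' 9 → fail=13;  out ∅∪{5}={5}
  n11('cbc'): parent n10 fail=1; on 'c' 1 → fail=2;  out ∅∪∅=∅
  n14('cca'): parent n13 fail=9; on 'a' 9 → fail=18;  out ∅∪∅=∅
  n19('cab'): parent n18 fail=5; on 'b' 5→0 → fail=1;  out ∅∪{7}={7}
  n24('aab'): parent n23 fail=5; on 'b' 5→0 → fail=1;  out ∅∪{7}={7}
  n4('bcbc'): parent n3 fail=10; on 'c' 10 → fail=11;  out {0}∪∅={0}
  n8('accb'): parent n7 fail=13; on 'b' 13→9 → fail=10;  out {1}∪{7}={1,7}
  n12('cbcc'): parent n11 fail=2; on 'c' 2→9 → fail=13;  out {2}∪{5}={2,5}
  n15('ccab'): parent n14 fail=18; on 'b' 18 → fail=19;  out ∅∪{7}={7}
  n20('cabb'): parent n19 fail=1; on 'b' 1→0 → fail=1;  out ∅∪{7}={7}
  n25('aaba'): parent n24 fail=1; on 'a' 1→0 → fail=5;  out {6}∪∅={6}
  n16('ccaba'): parent n15 fail=19; on 'a' 19→1→0 → fail=5;  out ∅∪∅=∅
  n21('cabbc'): parent n20 fail=1; on 'c' 1 → fail=2;  out ∅∪∅=∅
  n17('ccabab'): parent n16 fail=5; on 'b' 5→0 → fail=1;  out {3}∪{7}={3,7}
  n22('cabbcc'): parent n21 fail=2; on 'c' 2→9 → fail=13;  out {4}∪{5}={4,5}

Text stream:
[0] read 'c'  n0⇒n9
[1] read 'c'  n9⇒n13  emit P5@[0:1]
[2] read 'b'  n13⇒n10 (fail-walked)  emit P7@[2:2]
[3] read 'c'  n10⇒n11
[4] read 'c'  n11⇒n12  emit P2@[1:4],P5@[3:4]
[5] read 'c'  n12⇒n13 (fail-walked)  emit P5@[4:5]
[6] read 'a'  n13⇒n14
[7] read 'b'  n14⇒n15  emit P7@[7:7]
[8] read 'b'  n15⇒n20 (fail-walked)  emit P7@[8:8]
[9] read 'c'  n20⇒n21
[10] read 'c'  n21⇒n22  emit P4@[5:10],P5@[9:10]
[11] read 'c'  n22⇒n13 (fail-walked)  emit P5@[10:11]
[12] read 'b'  n13⇒n10 (fail-walked)  emit P7@[12:12]
[13] read 'c'  n10⇒n11
[14] read 'a'  n11⇒n18 (fail-walked)
[15] read 'b'  n18⇒n19  emit P7@[15:15]
[16] read 'b'  n19⇒n20  emit P7@[16:16]
[17] read 'c'  n20⇒n21
[18] read 'c'  n21⇒n22  emit P4@[13:18],P5@[17:18]
[19] read 'a'  n22⇒n14 (fail-walked)
[20] read 'c'  n14⇒n6 (fail-walked)
[21] read 'c'  n6⇒n7  emit P5@[20:21]
[22] read 'a'  n7⇒n14 (fail-walked)
[23] read 'b'  n14⇒n15  emit P7@[23:23]

Matches: [[1,5],[2,7],[4,2],[4,5],[5,5],[7,7],[8,7],[10,4],[10,5],[11,5],[12,7],[15,7],[16,7],[18,4],[18,5],[21,5],[23,7]]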